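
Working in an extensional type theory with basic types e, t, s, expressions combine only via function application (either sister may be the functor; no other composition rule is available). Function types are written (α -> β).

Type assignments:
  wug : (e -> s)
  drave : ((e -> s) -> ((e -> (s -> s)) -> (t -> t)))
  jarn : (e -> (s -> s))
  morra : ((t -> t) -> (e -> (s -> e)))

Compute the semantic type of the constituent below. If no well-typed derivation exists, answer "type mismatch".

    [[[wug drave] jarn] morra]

(e -> (s -> e))

[wug drave]: drave is ((e -> s) -> ((e -> (s -> s)) -> (t -> t))), wug is (e -> s); result ((e -> (s -> s)) -> (t -> t)).
[[wug drave] jarn]: [wug drave] is ((e -> (s -> s)) -> (t -> t)), jarn is (e -> (s -> s)); result (t -> t).
[[[wug drave] jarn] morra]: morra is ((t -> t) -> (e -> (s -> e))), [[wug drave] jarn] is (t -> t); result (e -> (s -> e)).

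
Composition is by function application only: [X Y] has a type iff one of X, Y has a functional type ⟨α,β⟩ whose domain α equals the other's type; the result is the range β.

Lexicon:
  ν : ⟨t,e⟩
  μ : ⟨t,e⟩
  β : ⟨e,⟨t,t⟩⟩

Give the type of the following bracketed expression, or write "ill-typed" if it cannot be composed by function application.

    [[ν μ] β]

ill-typed

[ν μ]: ⟨t,e⟩ and ⟨t,e⟩ cannot combine by function application — type clash.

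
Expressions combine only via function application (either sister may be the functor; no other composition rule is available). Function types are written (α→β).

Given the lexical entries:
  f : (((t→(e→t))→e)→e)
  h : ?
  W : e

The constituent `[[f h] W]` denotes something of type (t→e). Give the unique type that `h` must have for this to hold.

[[f h] W] is required to be (t→e). W : e cannot yield (t→e) as functor, so [f h] : (e→(t→e)).
[f h] is required to be (e→(t→e)). f : (((t→(e→t))→e)→e) cannot yield (e→(t→e)) as functor, so h : ((((t→(e→t))→e)→e)→(e→(t→e))).

((((t→(e→t))→e)→e)→(e→(t→e)))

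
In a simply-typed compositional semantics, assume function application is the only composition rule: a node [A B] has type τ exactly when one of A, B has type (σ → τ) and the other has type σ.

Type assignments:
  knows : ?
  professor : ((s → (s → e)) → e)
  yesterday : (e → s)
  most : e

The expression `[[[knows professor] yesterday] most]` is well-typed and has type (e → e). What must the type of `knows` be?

(((s → (s → e)) → e) → ((e → s) → (e → (e → e))))

For [[[knows professor] yesterday] most] to have type (e → e) with most of type e, [[knows professor] yesterday] must be the function: [[knows professor] yesterday] : (e → (e → e)).
For [[knows professor] yesterday] to have type (e → (e → e)) with yesterday of type (e → s), [knows professor] must be the function: [knows professor] : ((e → s) → (e → (e → e))).
For [knows professor] to have type ((e → s) → (e → (e → e))) with professor of type ((s → (s → e)) → e), knows must be the function: knows : (((s → (s → e)) → e) → ((e → s) → (e → (e → e)))).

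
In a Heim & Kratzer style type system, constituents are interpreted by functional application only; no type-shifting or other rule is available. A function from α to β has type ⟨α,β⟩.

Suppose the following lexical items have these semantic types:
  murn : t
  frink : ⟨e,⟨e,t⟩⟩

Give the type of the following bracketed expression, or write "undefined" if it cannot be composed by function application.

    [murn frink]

At [murn frink]: neither t nor ⟨e,⟨e,t⟩⟩ can take the other as argument; the node is ill-typed.

undefined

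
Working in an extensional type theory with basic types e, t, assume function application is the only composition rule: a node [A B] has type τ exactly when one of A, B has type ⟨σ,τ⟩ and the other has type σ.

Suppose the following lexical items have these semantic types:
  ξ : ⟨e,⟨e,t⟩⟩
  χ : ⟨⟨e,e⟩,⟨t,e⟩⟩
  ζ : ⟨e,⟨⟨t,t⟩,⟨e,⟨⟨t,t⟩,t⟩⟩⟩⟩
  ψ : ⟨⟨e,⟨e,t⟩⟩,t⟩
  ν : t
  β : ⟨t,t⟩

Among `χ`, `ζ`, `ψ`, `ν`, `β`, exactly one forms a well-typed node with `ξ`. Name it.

χ : ⟨⟨e,e⟩,⟨t,e⟩⟩ — ξ needs e; χ needs ⟨e,e⟩; neither fits.
ζ : ⟨e,⟨⟨t,t⟩,⟨e,⟨⟨t,t⟩,t⟩⟩⟩⟩ — ξ needs e; ζ needs e; neither fits.
ψ — combines: ψ : ⟨⟨e,⟨e,t⟩⟩,t⟩ takes ξ : ⟨e,⟨e,t⟩⟩ as argument, giving t.
ν : t — ξ needs e; ν needs nothing (atomic); neither fits.
β : ⟨t,t⟩ — ξ needs e; β needs t; neither fits.

ψ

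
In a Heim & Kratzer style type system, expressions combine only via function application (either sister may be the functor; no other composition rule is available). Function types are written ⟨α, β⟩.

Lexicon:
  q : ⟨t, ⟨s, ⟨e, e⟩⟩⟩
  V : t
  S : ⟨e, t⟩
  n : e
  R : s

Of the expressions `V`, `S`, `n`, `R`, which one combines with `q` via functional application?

V — combines: q : ⟨t, ⟨s, ⟨e, e⟩⟩⟩ takes V : t as argument, giving ⟨s, ⟨e, e⟩⟩.
S : ⟨e, t⟩ — no; q wants t, and S wants e.
n : e — no; q wants t, and n wants nothing (atomic).
R : s — no; q wants t, and R wants nothing (atomic).

V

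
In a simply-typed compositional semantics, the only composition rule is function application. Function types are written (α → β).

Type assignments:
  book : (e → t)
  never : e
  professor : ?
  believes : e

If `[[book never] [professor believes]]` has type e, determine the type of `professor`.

(e → (t → e))

For [[book never] [professor believes]] to have type e with [book never] of type t, [professor believes] must be the function: [professor believes] : (t → e).
For [professor believes] to have type (t → e) with believes of type e, professor must be the function: professor : (e → (t → e)).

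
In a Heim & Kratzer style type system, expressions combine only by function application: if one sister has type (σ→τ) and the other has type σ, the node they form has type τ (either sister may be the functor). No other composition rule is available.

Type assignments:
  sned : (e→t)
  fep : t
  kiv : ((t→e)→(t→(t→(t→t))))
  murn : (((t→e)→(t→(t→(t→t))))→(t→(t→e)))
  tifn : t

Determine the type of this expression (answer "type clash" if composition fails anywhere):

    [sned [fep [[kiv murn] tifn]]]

[kiv murn]: (((t→e)→(t→(t→(t→t))))→(t→(t→e))) applied to ((t→e)→(t→(t→(t→t)))) yields (t→(t→e)).
[[kiv murn] tifn]: (t→(t→e)) applied to t yields (t→e).
[fep [[kiv murn] tifn]]: (t→e) applied to t yields e.
[sned [fep [[kiv murn] tifn]]]: (e→t) applied to e yields t.

t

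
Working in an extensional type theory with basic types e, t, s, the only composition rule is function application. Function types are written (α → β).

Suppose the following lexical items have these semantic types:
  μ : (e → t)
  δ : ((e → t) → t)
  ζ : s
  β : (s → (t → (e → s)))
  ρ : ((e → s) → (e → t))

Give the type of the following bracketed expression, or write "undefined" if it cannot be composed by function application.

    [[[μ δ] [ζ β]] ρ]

[μ δ]: functor δ : ((e → t) → t), argument μ : (e → t); result t.
[ζ β]: functor β : (s → (t → (e → s))), argument ζ : s; result (t → (e → s)).
[[μ δ] [ζ β]]: functor [ζ β] : (t → (e → s)), argument [μ δ] : t; result (e → s).
[[[μ δ] [ζ β]] ρ]: functor ρ : ((e → s) → (e → t)), argument [[μ δ] [ζ β]] : (e → s); result (e → t).

(e → t)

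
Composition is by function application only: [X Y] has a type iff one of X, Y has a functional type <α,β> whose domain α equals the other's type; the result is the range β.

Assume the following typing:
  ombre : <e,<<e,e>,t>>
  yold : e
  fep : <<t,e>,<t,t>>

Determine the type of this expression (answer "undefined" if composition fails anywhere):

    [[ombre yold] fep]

undefined

[ombre yold] — ombre of type <e,<<e,e>,t>> combines with yold of type e: type <<e,e>,t>.
[[ombre yold] fep]: <<e,e>,t> and <<t,e>,<t,t>> cannot combine by function application — type clash.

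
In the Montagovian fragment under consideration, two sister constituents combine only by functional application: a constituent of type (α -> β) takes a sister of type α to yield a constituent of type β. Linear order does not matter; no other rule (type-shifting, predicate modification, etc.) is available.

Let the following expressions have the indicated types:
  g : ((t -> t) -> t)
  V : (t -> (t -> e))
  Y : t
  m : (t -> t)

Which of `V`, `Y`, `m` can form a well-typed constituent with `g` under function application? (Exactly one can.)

V : (t -> (t -> e)) — no; g wants (t -> t), and V wants t.
Y : t — no; g wants (t -> t), and Y wants nothing (atomic).
m — combines: g : ((t -> t) -> t) takes m : (t -> t) as argument, giving t.

m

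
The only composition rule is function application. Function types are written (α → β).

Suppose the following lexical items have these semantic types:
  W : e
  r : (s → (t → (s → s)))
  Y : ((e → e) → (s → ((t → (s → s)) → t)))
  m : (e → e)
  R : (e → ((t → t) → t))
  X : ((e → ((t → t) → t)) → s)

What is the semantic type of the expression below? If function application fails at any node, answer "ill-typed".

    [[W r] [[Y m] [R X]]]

[W r]: e with (s → (t → (s → s))) — neither is a function whose domain matches the other; composition fails here.

ill-typed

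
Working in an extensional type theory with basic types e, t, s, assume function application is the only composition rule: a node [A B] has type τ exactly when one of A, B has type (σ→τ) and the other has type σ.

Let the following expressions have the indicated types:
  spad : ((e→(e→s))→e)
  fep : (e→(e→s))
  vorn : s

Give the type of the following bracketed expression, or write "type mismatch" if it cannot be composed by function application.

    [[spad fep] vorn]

type mismatch

[spad fep]: ((e→(e→s))→e) applied to (e→(e→s)) yields e.
[[spad fep] vorn]: e with s — neither is a function whose domain matches the other; composition fails here.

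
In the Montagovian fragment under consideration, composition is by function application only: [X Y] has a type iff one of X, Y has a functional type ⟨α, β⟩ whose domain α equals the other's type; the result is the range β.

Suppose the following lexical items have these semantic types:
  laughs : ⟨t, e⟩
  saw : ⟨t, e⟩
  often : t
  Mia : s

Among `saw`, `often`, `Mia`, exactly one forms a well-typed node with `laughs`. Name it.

saw : ⟨t, e⟩ — no; laughs wants t, and saw wants t.
often — combines: laughs : ⟨t, e⟩ takes often : t as argument, giving e.
Mia : s — no; laughs wants t, and Mia wants nothing (atomic).

often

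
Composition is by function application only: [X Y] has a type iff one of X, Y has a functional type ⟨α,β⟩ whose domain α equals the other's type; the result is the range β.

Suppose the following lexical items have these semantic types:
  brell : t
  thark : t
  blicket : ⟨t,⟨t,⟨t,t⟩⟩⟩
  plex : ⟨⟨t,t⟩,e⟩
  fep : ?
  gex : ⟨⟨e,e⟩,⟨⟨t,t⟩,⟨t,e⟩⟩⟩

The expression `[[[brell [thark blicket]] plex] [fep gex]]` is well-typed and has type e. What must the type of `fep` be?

⟨⟨⟨e,e⟩,⟨⟨t,t⟩,⟨t,e⟩⟩⟩,⟨e,e⟩⟩

At [[[brell [thark blicket]] plex] [fep gex]] (required: e): [[brell [thark blicket]] plex] is e, which is not a function with range e; hence [fep gex] is the functor — type ⟨e,e⟩.
At [fep gex] (required: ⟨e,e⟩): gex is ⟨⟨e,e⟩,⟨⟨t,t⟩,⟨t,e⟩⟩⟩, which is not a function with range ⟨e,e⟩; hence fep is the functor — type ⟨⟨⟨e,e⟩,⟨⟨t,t⟩,⟨t,e⟩⟩⟩,⟨e,e⟩⟩.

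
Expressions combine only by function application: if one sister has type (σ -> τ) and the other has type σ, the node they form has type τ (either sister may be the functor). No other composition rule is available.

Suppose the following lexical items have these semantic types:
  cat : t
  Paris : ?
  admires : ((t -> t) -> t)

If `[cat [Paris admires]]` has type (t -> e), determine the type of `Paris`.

[cat [Paris admires]] is required to be (t -> e). cat : t cannot yield (t -> e) as functor, so [Paris admires] : (t -> (t -> e)).
[Paris admires] is required to be (t -> (t -> e)). admires : ((t -> t) -> t) cannot yield (t -> (t -> e)) as functor, so Paris : (((t -> t) -> t) -> (t -> (t -> e))).

(((t -> t) -> t) -> (t -> (t -> e)))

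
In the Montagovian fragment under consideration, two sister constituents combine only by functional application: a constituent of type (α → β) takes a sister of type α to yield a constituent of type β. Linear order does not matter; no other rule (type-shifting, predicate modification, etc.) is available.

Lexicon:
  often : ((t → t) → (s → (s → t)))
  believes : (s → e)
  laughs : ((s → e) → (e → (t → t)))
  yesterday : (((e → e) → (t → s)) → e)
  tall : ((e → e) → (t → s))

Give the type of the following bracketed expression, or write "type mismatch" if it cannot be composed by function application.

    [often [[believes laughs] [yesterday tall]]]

(s → (s → t))

At [believes laughs], laughs : ((s → e) → (e → (t → t))) takes believes : (s → e), giving (e → (t → t)).
At [yesterday tall], yesterday : (((e → e) → (t → s)) → e) takes tall : ((e → e) → (t → s)), giving e.
At [[believes laughs] [yesterday tall]], [believes laughs] : (e → (t → t)) takes [yesterday tall] : e, giving (t → t).
At [often [[believes laughs] [yesterday tall]]], often : ((t → t) → (s → (s → t))) takes [[believes laughs] [yesterday tall]] : (t → t), giving (s → (s → t)).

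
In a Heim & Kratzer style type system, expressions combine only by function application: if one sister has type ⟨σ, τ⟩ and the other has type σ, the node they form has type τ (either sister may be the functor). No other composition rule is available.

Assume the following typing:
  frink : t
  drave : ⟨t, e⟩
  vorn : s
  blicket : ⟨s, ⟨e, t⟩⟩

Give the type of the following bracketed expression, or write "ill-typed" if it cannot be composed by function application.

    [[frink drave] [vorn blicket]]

t

[frink drave]: functor drave : ⟨t, e⟩, argument frink : t; result e.
[vorn blicket]: functor blicket : ⟨s, ⟨e, t⟩⟩, argument vorn : s; result ⟨e, t⟩.
[[frink drave] [vorn blicket]]: functor [vorn blicket] : ⟨e, t⟩, argument [frink drave] : e; result t.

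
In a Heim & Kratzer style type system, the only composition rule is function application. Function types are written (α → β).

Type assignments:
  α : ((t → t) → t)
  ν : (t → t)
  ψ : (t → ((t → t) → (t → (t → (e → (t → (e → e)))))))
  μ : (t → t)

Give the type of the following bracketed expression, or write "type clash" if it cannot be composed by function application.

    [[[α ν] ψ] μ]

[α ν]: α is ((t → t) → t), ν is (t → t); result t.
[[α ν] ψ]: ψ is (t → ((t → t) → (t → (t → (e → (t → (e → e))))))), [α ν] is t; result ((t → t) → (t → (t → (e → (t → (e → e)))))).
[[[α ν] ψ] μ]: [[α ν] ψ] is ((t → t) → (t → (t → (e → (t → (e → e)))))), μ is (t → t); result (t → (t → (e → (t → (e → e))))).

(t → (t → (e → (t → (e → e)))))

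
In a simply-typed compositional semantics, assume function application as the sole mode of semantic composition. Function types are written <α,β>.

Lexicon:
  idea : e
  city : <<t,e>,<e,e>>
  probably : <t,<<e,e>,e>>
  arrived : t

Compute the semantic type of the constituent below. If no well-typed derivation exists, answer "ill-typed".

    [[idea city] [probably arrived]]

[idea city]: e with <<t,e>,<e,e>> — neither is a function whose domain matches the other; composition fails here.

ill-typed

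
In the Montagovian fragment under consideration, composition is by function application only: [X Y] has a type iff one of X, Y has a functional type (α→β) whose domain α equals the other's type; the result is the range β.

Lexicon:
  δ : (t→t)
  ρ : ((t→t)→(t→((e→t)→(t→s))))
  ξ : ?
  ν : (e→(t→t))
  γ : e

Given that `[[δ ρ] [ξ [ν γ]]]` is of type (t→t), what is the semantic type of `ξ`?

((t→t)→((t→((e→t)→(t→s)))→(t→t)))

[[δ ρ] [ξ [ν γ]]] is required to be (t→t). [δ ρ] : (t→((e→t)→(t→s))) cannot yield (t→t) as functor, so [ξ [ν γ]] : ((t→((e→t)→(t→s)))→(t→t)).
[ξ [ν γ]] is required to be ((t→((e→t)→(t→s)))→(t→t)). [ν γ] : (t→t) cannot yield ((t→((e→t)→(t→s)))→(t→t)) as functor, so ξ : ((t→t)→((t→((e→t)→(t→s)))→(t→t))).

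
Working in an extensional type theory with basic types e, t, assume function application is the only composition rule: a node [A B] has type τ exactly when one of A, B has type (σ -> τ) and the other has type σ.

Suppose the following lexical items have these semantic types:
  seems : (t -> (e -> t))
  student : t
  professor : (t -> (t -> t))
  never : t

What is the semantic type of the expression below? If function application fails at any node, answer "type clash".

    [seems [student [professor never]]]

(e -> t)

[professor never]: professor is (t -> (t -> t)), never is t; result (t -> t).
[student [professor never]]: [professor never] is (t -> t), student is t; result t.
[seems [student [professor never]]]: seems is (t -> (e -> t)), [student [professor never]] is t; result (e -> t).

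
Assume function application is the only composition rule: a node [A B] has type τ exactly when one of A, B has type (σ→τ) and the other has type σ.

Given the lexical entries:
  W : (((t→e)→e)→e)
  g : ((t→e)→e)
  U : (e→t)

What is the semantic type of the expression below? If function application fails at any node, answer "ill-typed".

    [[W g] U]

t

At [W g], W : (((t→e)→e)→e) takes g : ((t→e)→e), giving e.
At [[W g] U], U : (e→t) takes [W g] : e, giving t.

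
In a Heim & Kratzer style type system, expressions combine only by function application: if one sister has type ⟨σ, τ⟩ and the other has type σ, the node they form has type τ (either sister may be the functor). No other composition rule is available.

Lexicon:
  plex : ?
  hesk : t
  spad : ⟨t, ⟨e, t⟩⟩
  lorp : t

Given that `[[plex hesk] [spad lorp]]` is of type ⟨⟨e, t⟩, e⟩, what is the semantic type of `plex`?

[[plex hesk] [spad lorp]] must have type ⟨⟨e, t⟩, e⟩. The sister [spad lorp] has type ⟨e, t⟩; that is not a function onto ⟨⟨e, t⟩, e⟩, so [plex hesk] must be the functor, of type ⟨⟨e, t⟩, ⟨⟨e, t⟩, e⟩⟩.
[plex hesk] must have type ⟨⟨e, t⟩, ⟨⟨e, t⟩, e⟩⟩. The sister hesk has type t; that is not a function onto ⟨⟨e, t⟩, ⟨⟨e, t⟩, e⟩⟩, so plex must be the functor, of type ⟨t, ⟨⟨e, t⟩, ⟨⟨e, t⟩, e⟩⟩⟩.

⟨t, ⟨⟨e, t⟩, ⟨⟨e, t⟩, e⟩⟩⟩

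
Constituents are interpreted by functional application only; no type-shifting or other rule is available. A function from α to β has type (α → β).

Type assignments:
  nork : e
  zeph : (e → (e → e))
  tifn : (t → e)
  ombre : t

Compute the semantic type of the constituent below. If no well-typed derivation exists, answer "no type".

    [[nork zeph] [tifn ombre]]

[nork zeph]: (e → (e → e)) applied to e yields (e → e).
[tifn ombre]: (t → e) applied to t yields e.
[[nork zeph] [tifn ombre]]: (e → e) applied to e yields e.

e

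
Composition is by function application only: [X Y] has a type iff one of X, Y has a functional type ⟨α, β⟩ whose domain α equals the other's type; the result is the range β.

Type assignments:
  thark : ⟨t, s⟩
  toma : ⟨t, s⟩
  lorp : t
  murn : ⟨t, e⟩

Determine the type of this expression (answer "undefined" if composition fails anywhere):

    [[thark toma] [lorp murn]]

[thark toma]: ⟨t, s⟩ with ⟨t, s⟩ — neither is a function whose domain matches the other; composition fails here.

undefined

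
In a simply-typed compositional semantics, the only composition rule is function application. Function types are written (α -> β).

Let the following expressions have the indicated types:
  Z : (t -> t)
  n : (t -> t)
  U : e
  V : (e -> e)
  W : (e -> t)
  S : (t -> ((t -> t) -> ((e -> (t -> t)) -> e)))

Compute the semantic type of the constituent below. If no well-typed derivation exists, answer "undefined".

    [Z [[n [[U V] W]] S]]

((e -> (t -> t)) -> e)

[U V]: V is (e -> e), U is e; result e.
[[U V] W]: W is (e -> t), [U V] is e; result t.
[n [[U V] W]]: n is (t -> t), [[U V] W] is t; result t.
[[n [[U V] W]] S]: S is (t -> ((t -> t) -> ((e -> (t -> t)) -> e))), [n [[U V] W]] is t; result ((t -> t) -> ((e -> (t -> t)) -> e)).
[Z [[n [[U V] W]] S]]: [[n [[U V] W]] S] is ((t -> t) -> ((e -> (t -> t)) -> e)), Z is (t -> t); result ((e -> (t -> t)) -> e).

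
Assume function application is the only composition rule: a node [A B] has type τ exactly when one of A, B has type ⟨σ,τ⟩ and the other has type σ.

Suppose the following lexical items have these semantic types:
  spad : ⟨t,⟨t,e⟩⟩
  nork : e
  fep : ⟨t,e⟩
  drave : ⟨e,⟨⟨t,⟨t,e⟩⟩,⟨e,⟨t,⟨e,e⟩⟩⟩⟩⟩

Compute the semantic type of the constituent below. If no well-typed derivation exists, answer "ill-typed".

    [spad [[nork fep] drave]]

ill-typed

At [nork fep]: neither e nor ⟨t,e⟩ can take the other as argument; the node is ill-typed.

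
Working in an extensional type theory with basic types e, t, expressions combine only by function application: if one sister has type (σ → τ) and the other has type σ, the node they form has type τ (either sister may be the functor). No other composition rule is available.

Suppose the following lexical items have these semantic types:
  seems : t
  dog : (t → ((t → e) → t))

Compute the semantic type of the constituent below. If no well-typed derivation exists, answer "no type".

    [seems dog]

((t → e) → t)

[seems dog]: functor dog : (t → ((t → e) → t)), argument seems : t; result ((t → e) → t).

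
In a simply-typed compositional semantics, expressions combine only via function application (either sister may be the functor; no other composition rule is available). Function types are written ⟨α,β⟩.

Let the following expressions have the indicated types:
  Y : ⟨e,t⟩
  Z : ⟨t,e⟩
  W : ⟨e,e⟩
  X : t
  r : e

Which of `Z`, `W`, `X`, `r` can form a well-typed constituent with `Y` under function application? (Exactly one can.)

Z : ⟨t,e⟩ — Y needs e; Z needs t; neither fits.
W : ⟨e,e⟩ — Y needs e; W needs e; neither fits.
X : t — Y needs e; X needs nothing (atomic); neither fits.
r — combines: Y : ⟨e,t⟩ takes r : e as argument, giving t.

r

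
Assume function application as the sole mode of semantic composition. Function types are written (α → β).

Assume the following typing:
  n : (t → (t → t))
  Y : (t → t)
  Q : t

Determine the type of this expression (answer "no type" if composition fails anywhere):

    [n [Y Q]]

(t → t)

[Y Q]: Y is (t → t), Q is t; result t.
[n [Y Q]]: n is (t → (t → t)), [Y Q] is t; result (t → t).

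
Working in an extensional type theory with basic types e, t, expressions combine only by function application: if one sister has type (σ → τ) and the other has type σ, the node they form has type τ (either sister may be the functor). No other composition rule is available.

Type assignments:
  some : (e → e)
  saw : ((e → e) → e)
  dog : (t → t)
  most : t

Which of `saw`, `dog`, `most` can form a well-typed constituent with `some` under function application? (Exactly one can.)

saw — combines: saw : ((e → e) → e) takes some : (e → e) as argument, giving e.
dog : (t → t) — neither side's domain matches the other.
most : t — neither side's domain matches the other.

saw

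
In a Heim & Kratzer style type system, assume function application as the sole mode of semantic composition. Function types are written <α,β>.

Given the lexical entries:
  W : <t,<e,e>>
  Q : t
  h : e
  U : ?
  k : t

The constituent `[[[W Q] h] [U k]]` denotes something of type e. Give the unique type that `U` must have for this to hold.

[[[W Q] h] [U k]] is required to be e. [[W Q] h] : e cannot yield e as functor, so [U k] : <e,e>.
[U k] is required to be <e,e>. k : t cannot yield <e,e> as functor, so U : <t,<e,e>>.

<t,<e,e>>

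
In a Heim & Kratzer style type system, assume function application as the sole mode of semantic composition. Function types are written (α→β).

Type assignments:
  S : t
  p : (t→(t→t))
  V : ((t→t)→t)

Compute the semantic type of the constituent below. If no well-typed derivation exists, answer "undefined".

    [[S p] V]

[S p]: p is (t→(t→t)), S is t; result (t→t).
[[S p] V]: V is ((t→t)→t), [S p] is (t→t); result t.

t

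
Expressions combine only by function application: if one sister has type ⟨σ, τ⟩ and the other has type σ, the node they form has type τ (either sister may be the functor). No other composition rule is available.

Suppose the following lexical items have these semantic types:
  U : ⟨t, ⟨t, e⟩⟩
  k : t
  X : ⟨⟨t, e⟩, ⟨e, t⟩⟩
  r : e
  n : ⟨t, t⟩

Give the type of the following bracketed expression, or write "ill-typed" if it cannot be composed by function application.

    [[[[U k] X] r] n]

[U k]: ⟨t, ⟨t, e⟩⟩ applied to t yields ⟨t, e⟩.
[[U k] X]: ⟨⟨t, e⟩, ⟨e, t⟩⟩ applied to ⟨t, e⟩ yields ⟨e, t⟩.
[[[U k] X] r]: ⟨e, t⟩ applied to e yields t.
[[[[U k] X] r] n]: ⟨t, t⟩ applied to t yields t.

t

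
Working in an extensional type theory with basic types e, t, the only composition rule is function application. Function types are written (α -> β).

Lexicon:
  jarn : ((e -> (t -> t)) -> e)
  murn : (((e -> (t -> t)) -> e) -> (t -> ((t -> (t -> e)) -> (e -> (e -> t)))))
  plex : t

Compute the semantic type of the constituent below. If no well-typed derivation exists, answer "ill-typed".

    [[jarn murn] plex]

[jarn murn]: functor murn : (((e -> (t -> t)) -> e) -> (t -> ((t -> (t -> e)) -> (e -> (e -> t))))), argument jarn : ((e -> (t -> t)) -> e); result (t -> ((t -> (t -> e)) -> (e -> (e -> t)))).
[[jarn murn] plex]: functor [jarn murn] : (t -> ((t -> (t -> e)) -> (e -> (e -> t)))), argument plex : t; result ((t -> (t -> e)) -> (e -> (e -> t))).

((t -> (t -> e)) -> (e -> (e -> t)))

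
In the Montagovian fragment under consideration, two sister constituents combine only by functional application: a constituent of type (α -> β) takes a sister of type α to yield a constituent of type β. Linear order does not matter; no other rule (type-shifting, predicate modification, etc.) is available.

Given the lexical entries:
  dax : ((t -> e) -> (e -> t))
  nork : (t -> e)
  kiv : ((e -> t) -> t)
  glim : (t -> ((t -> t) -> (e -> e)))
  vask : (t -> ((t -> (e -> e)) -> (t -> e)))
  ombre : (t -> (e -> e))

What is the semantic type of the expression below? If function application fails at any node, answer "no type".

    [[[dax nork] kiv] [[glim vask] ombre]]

no type

[dax nork]: functor dax : ((t -> e) -> (e -> t)), argument nork : (t -> e); result (e -> t).
[[dax nork] kiv]: functor kiv : ((e -> t) -> t), argument [dax nork] : (e -> t); result t.
At [glim vask]: neither (t -> ((t -> t) -> (e -> e))) nor (t -> ((t -> (e -> e)) -> (t -> e))) can take the other as argument; the node is ill-typed.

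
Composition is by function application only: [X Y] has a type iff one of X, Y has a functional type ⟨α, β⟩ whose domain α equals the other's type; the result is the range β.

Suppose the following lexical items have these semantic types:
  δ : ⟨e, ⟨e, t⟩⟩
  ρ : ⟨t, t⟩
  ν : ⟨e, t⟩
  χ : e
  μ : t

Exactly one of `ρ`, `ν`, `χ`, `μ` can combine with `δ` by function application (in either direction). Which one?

ρ : ⟨t, t⟩ — δ needs e; ρ needs t; neither fits.
ν : ⟨e, t⟩ — δ needs e; ν needs e; neither fits.
χ — combines: δ : ⟨e, ⟨e, t⟩⟩ takes χ : e as argument, giving ⟨e, t⟩.
μ : t — δ needs e; μ needs nothing (atomic); neither fits.

χ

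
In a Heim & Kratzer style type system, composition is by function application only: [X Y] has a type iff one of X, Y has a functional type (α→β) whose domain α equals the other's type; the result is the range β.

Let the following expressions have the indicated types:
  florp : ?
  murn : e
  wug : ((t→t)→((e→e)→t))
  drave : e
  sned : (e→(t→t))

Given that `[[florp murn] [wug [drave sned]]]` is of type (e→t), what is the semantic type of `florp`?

[[florp murn] [wug [drave sned]]] must have type (e→t). The sister [wug [drave sned]] has type ((e→e)→t); that is not a function onto (e→t), so [florp murn] must be the functor, of type (((e→e)→t)→(e→t)).
[florp murn] must have type (((e→e)→t)→(e→t)). The sister murn has type e; that is not a function onto (((e→e)→t)→(e→t)), so florp must be the functor, of type (e→(((e→e)→t)→(e→t))).

(e→(((e→e)→t)→(e→t)))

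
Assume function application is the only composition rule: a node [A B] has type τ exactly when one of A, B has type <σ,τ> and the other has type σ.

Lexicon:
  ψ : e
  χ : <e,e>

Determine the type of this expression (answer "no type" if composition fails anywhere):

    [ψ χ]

[ψ χ]: functor χ : <e,e>, argument ψ : e; result e.

e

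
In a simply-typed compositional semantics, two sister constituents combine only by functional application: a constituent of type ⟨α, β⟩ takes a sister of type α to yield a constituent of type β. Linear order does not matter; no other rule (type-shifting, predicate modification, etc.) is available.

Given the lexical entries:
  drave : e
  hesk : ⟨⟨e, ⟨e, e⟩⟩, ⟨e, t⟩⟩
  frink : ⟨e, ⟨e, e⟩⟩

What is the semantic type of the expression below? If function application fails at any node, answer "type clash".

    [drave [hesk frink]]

At [hesk frink], hesk : ⟨⟨e, ⟨e, e⟩⟩, ⟨e, t⟩⟩ takes frink : ⟨e, ⟨e, e⟩⟩, giving ⟨e, t⟩.
At [drave [hesk frink]], [hesk frink] : ⟨e, t⟩ takes drave : e, giving t.

t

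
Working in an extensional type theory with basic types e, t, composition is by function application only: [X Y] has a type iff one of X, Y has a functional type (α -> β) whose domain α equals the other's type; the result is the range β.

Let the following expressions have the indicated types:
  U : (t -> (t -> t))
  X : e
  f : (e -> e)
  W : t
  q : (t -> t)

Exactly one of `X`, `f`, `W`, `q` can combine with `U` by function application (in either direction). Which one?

X : e — does not combine with U.
f : (e -> e) — does not combine with U.
W — combines: U : (t -> (t -> t)) takes W : t as argument, giving (t -> t).
q : (t -> t) — does not combine with U.

W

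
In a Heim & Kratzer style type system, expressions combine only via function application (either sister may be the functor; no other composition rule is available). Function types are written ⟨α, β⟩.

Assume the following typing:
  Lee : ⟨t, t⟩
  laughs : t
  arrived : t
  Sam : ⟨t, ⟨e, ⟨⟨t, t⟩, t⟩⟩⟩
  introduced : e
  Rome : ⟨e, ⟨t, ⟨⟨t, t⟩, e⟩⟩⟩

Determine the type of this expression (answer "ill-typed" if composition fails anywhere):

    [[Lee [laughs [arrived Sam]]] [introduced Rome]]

[arrived Sam] — Sam of type ⟨t, ⟨e, ⟨⟨t, t⟩, t⟩⟩⟩ combines with arrived of type t: type ⟨e, ⟨⟨t, t⟩, t⟩⟩.
[laughs [arrived Sam]]: t with ⟨e, ⟨⟨t, t⟩, t⟩⟩ — neither is a function whose domain matches the other; composition fails here.

ill-typed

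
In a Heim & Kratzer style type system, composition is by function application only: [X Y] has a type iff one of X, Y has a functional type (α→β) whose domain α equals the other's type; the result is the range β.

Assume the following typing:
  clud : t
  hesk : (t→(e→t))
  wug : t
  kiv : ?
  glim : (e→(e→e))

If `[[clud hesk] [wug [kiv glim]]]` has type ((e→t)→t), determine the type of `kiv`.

At [[clud hesk] [wug [kiv glim]]] (required: ((e→t)→t)): [clud hesk] is (e→t), which is not a function with range ((e→t)→t); hence [wug [kiv glim]] is the functor — type ((e→t)→((e→t)→t)).
At [wug [kiv glim]] (required: ((e→t)→((e→t)→t))): wug is t, which is not a function with range ((e→t)→((e→t)→t)); hence [kiv glim] is the functor — type (t→((e→t)→((e→t)→t))).
At [kiv glim] (required: (t→((e→t)→((e→t)→t)))): glim is (e→(e→e)), which is not a function with range (t→((e→t)→((e→t)→t))); hence kiv is the functor — type ((e→(e→e))→(t→((e→t)→((e→t)→t)))).

((e→(e→e))→(t→((e→t)→((e→t)→t))))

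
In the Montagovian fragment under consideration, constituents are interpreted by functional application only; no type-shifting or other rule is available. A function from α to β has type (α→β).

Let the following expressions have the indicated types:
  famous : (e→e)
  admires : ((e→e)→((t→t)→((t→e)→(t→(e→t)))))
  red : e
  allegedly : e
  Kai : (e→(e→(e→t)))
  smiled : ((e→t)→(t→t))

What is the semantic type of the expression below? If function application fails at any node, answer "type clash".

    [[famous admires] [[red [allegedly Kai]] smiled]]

((t→e)→(t→(e→t)))

[famous admires]: ((e→e)→((t→t)→((t→e)→(t→(e→t))))) applied to (e→e) yields ((t→t)→((t→e)→(t→(e→t)))).
[allegedly Kai]: (e→(e→(e→t))) applied to e yields (e→(e→t)).
[red [allegedly Kai]]: (e→(e→t)) applied to e yields (e→t).
[[red [allegedly Kai]] smiled]: ((e→t)→(t→t)) applied to (e→t) yields (t→t).
[[famous admires] [[red [allegedly Kai]] smiled]]: ((t→t)→((t→e)→(t→(e→t)))) applied to (t→t) yields ((t→e)→(t→(e→t))).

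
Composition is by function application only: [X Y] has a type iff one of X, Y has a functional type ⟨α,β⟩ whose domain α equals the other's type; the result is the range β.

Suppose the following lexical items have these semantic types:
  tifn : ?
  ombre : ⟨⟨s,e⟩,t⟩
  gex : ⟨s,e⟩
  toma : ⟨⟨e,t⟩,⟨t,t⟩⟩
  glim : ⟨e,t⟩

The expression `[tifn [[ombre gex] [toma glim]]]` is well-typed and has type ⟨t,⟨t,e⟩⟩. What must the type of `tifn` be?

For [tifn [[ombre gex] [toma glim]]] to have type ⟨t,⟨t,e⟩⟩ with [[ombre gex] [toma glim]] of type t, tifn must be the function: tifn : ⟨t,⟨t,⟨t,e⟩⟩⟩.

⟨t,⟨t,⟨t,e⟩⟩⟩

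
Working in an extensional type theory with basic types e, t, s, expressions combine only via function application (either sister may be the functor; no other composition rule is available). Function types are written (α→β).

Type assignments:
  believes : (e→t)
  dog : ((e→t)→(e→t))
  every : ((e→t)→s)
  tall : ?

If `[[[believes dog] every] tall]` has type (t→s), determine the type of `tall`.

For [[[believes dog] every] tall] to have type (t→s) with [[believes dog] every] of type s, tall must be the function: tall : (s→(t→s)).

(s→(t→s))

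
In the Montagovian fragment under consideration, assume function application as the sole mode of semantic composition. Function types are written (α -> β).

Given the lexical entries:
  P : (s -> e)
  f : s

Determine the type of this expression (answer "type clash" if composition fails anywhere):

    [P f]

[P f] — P of type (s -> e) combines with f of type s: type e.

e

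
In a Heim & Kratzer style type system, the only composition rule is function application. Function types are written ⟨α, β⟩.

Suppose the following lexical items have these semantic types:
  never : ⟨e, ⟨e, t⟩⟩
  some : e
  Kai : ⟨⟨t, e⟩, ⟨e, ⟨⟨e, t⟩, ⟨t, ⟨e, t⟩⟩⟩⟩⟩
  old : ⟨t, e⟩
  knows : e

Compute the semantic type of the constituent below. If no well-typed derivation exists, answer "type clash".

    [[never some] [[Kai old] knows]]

[never some]: ⟨e, ⟨e, t⟩⟩ applied to e yields ⟨e, t⟩.
[Kai old]: ⟨⟨t, e⟩, ⟨e, ⟨⟨e, t⟩, ⟨t, ⟨e, t⟩⟩⟩⟩⟩ applied to ⟨t, e⟩ yields ⟨e, ⟨⟨e, t⟩, ⟨t, ⟨e, t⟩⟩⟩⟩.
[[Kai old] knows]: ⟨e, ⟨⟨e, t⟩, ⟨t, ⟨e, t⟩⟩⟩⟩ applied to e yields ⟨⟨e, t⟩, ⟨t, ⟨e, t⟩⟩⟩.
[[never some] [[Kai old] knows]]: ⟨⟨e, t⟩, ⟨t, ⟨e, t⟩⟩⟩ applied to ⟨e, t⟩ yields ⟨t, ⟨e, t⟩⟩.

⟨t, ⟨e, t⟩⟩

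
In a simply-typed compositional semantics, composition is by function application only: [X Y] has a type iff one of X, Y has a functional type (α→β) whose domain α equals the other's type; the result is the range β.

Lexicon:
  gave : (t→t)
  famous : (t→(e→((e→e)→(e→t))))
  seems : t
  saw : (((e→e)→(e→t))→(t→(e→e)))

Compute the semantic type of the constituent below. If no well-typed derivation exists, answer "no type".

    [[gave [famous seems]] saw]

[famous seems]: famous is (t→(e→((e→e)→(e→t)))), seems is t; result (e→((e→e)→(e→t))).
[gave [famous seems]]: (t→t) and (e→((e→e)→(e→t))) cannot combine by function application — type clash.

no type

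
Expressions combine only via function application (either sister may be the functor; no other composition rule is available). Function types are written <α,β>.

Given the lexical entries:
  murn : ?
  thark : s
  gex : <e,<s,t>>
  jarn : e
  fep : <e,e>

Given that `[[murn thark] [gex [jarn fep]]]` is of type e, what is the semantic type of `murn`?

[[murn thark] [gex [jarn fep]]] must have type e. The sister [gex [jarn fep]] has type <s,t>; that is not a function onto e, so [murn thark] must be the functor, of type <<s,t>,e>.
[murn thark] must have type <<s,t>,e>. The sister thark has type s; that is not a function onto <<s,t>,e>, so murn must be the functor, of type <s,<<s,t>,e>>.

<s,<<s,t>,e>>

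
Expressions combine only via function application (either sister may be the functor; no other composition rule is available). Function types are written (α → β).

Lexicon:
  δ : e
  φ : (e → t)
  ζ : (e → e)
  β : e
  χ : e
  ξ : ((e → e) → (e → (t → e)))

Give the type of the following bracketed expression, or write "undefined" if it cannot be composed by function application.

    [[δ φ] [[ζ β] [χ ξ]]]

undefined

[δ φ]: φ is (e → t), δ is e; result t.
[ζ β]: ζ is (e → e), β is e; result e.
[χ ξ]: e with ((e → e) → (e → (t → e))) — neither is a function whose domain matches the other; composition fails here.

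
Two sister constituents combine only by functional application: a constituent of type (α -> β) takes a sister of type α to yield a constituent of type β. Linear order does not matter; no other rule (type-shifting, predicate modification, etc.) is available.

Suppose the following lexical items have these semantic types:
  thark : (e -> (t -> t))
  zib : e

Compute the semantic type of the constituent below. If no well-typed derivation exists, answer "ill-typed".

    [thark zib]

(t -> t)

[thark zib]: (e -> (t -> t)) applied to e yields (t -> t).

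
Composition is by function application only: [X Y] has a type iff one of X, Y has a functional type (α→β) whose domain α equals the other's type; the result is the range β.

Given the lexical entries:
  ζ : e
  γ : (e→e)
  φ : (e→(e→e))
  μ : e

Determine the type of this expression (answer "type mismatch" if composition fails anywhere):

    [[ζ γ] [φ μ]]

e

[ζ γ] — γ of type (e→e) combines with ζ of type e: type e.
[φ μ] — φ of type (e→(e→e)) combines with μ of type e: type (e→e).
[[ζ γ] [φ μ]] — [φ μ] of type (e→e) combines with [ζ γ] of type e: type e.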